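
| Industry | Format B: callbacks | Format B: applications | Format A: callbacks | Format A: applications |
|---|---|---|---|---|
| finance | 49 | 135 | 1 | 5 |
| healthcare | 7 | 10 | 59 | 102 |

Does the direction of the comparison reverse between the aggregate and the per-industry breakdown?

Finance: Format B 49/135 = 36.3%, Format A 1/5 = 20.0% → Format B
Healthcare: Format B 7/10 = 70.0%, Format A 59/102 = 57.8% → Format B
Overall: Format B 56/145 = 38.6%, Format A 60/107 = 56.1% → Format A
Format B wins each industry group but Format A wins overall — the comparison reverses. Format B's applications skew toward finance, which has a lower base rate.

Yes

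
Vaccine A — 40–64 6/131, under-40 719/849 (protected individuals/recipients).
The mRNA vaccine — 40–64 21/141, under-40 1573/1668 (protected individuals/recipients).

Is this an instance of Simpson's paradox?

No

40–64: Vaccine A 6/131 = 4.6%, the mRNA vaccine 21/141 = 14.9% → the mRNA vaccine
Under-40: Vaccine A 719/849 = 84.7%, the mRNA vaccine 1573/1668 = 94.3% → the mRNA vaccine
Overall: Vaccine A 725/980 = 74.0%, the mRNA vaccine 1594/1809 = 88.1% → the mRNA vaccine
The mRNA vaccine wins overall and in every age group — no reversal.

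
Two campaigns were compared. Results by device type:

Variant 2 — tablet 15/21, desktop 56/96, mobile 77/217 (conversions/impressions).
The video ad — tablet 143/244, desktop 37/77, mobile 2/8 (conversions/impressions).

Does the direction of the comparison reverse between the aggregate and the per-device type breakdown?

Yes

Tablet: Variant 2 15/21 = 71.4%, the video ad 143/244 = 58.6% → Variant 2
Desktop: Variant 2 56/96 = 58.3%, the video ad 37/77 = 48.1% → Variant 2
Mobile: Variant 2 77/217 = 35.5%, the video ad 2/8 = 25.0% → Variant 2
Overall: Variant 2 148/334 = 44.3%, the video ad 182/329 = 55.3% → the video ad
Variant 2 wins each device group but the video ad wins overall — the comparison reverses. Variant 2's impressions skew toward mobile, which has a lower base rate.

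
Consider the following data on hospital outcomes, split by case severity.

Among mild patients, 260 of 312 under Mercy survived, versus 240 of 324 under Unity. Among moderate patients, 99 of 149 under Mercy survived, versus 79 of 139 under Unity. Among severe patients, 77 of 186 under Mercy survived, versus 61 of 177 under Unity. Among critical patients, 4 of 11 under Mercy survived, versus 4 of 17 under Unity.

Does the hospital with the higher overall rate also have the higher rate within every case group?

Yes

Mild: Mercy 260/312 = 83.3%, Unity 240/324 = 74.1% → Mercy
Moderate: Mercy 99/149 = 66.4%, Unity 79/139 = 56.8% → Mercy
Severe: Mercy 77/186 = 41.4%, Unity 61/177 = 34.5% → Mercy
Critical: Mercy 4/11 = 36.4%, Unity 4/17 = 23.5% → Mercy
Overall: Mercy 440/658 = 66.9%, Unity 384/657 = 58.4% → Mercy
Mercy wins overall and in every case group — no reversal.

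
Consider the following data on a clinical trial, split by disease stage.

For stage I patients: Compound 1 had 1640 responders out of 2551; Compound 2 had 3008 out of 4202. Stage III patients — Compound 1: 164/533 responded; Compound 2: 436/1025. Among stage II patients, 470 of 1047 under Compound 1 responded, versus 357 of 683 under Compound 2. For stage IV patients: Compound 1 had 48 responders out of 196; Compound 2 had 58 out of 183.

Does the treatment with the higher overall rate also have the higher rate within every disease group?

Stage I: Compound 1 1640/2551 = 64.3%, Compound 2 3008/4202 = 71.6% → Compound 2
Stage III: Compound 1 164/533 = 30.8%, Compound 2 436/1025 = 42.5% → Compound 2
Stage II: Compound 1 470/1047 = 44.9%, Compound 2 357/683 = 52.3% → Compound 2
Stage IV: Compound 1 48/196 = 24.5%, Compound 2 58/183 = 31.7% → Compound 2
Overall: Compound 1 2322/4327 = 53.7%, Compound 2 3859/6093 = 63.3% → Compound 2
Compound 2 wins overall and in every disease group — no reversal.

Yes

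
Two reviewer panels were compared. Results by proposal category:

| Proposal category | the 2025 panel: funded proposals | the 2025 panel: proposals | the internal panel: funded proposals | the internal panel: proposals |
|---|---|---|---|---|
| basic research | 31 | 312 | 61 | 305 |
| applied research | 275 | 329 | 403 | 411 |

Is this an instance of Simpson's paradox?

Basic research: the 2025 panel 31/312 = 9.9%, the internal panel 61/305 = 20.0% → the internal panel
Applied research: the 2025 panel 275/329 = 83.6%, the internal panel 403/411 = 98.1% → the internal panel
Overall: the 2025 panel 306/641 = 47.7%, the internal panel 464/716 = 64.8% → the internal panel
The internal panel wins overall and in every proposal group — no reversal.

No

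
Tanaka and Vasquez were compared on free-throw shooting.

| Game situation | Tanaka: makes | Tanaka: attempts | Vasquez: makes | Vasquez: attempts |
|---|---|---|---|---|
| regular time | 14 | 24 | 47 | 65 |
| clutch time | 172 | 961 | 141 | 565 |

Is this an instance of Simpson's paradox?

Regular time: Tanaka 14/24 = 58.3%, Vasquez 47/65 = 72.3% → Vasquez
Clutch time: Tanaka 172/961 = 17.9%, Vasquez 141/565 = 25.0% → Vasquez
Overall: Tanaka 186/985 = 18.9%, Vasquez 188/630 = 29.8% → Vasquez
Vasquez wins overall and in every game group — no reversal.

No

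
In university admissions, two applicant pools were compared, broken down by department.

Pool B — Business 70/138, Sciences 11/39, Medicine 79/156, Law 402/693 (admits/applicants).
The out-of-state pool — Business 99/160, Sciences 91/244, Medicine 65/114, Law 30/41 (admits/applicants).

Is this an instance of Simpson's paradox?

Yes

Business: Pool B 70/138 = 50.7%, the out-of-state pool 99/160 = 61.9% → the out-of-state pool
Sciences: Pool B 11/39 = 28.2%, the out-of-state pool 91/244 = 37.3% → the out-of-state pool
Medicine: Pool B 79/156 = 50.6%, the out-of-state pool 65/114 = 57.0% → the out-of-state pool
Law: Pool B 402/693 = 58.0%, the out-of-state pool 30/41 = 73.2% → the out-of-state pool
Overall: Pool B 562/1026 = 54.8%, the out-of-state pool 285/559 = 51.0% → Pool B
The out-of-state pool wins each department group but Pool B wins overall — the comparison reverses. The out-of-state pool's applicants skew toward Sciences, which has a lower base rate.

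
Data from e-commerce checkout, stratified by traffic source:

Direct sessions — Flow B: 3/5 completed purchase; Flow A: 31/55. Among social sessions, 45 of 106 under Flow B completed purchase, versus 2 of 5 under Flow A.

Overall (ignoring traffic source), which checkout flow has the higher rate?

Direct: Flow B 3/5 = 60.0%, Flow A 31/55 = 56.4% → Flow B
Social: Flow B 45/106 = 42.5%, Flow A 2/5 = 40.0% → Flow B
Overall: Flow B 48/111 = 43.2%, Flow A 33/60 = 55.0% → Flow A
(Flow B wins every traffic group but Flow A wins overall — Flow B's sessions skew toward the low-rate social group.)

Flow A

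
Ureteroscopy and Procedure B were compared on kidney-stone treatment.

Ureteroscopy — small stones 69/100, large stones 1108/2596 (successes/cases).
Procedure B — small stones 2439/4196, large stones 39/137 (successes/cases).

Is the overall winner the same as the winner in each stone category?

No

Small stones: ureteroscopy 69/100 = 69.0%, Procedure B 2439/4196 = 58.1% → ureteroscopy
Large stones: ureteroscopy 1108/2596 = 42.7%, Procedure B 39/137 = 28.5% → ureteroscopy
Overall: ureteroscopy 1177/2696 = 43.7%, Procedure B 2478/4333 = 57.2% → Procedure B
Ureteroscopy wins each stone group but Procedure B wins overall — the comparison reverses. Ureteroscopy's cases skew toward large stones, which has a lower base rate.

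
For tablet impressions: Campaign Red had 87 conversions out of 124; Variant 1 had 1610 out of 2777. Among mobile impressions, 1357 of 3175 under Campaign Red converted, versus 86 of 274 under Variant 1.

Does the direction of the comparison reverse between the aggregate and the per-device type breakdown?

Tablet: Campaign Red 87/124 = 70.2%, Variant 1 1610/2777 = 58.0% → Campaign Red
Mobile: Campaign Red 1357/3175 = 42.7%, Variant 1 86/274 = 31.4% → Campaign Red
Overall: Campaign Red 1444/3299 = 43.8%, Variant 1 1696/3051 = 55.6% → Variant 1
Campaign Red wins each device group but Variant 1 wins overall — the comparison reverses. Campaign Red's impressions skew toward mobile, which has a lower base rate.

Yes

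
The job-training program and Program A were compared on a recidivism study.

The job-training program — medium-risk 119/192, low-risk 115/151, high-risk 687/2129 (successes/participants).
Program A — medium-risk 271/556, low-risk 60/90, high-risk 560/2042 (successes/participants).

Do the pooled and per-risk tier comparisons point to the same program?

Medium-risk: the job-training program 119/192 = 62.0%, Program A 271/556 = 48.7% → the job-training program
Low-risk: the job-training program 115/151 = 76.2%, Program A 60/90 = 66.7% → the job-training program
High-risk: the job-training program 687/2129 = 32.3%, Program A 560/2042 = 27.4% → the job-training program
Overall: the job-training program 921/2472 = 37.3%, Program A 891/2688 = 33.1% → the job-training program
The job-training program wins overall and in every risk group — no reversal.

Yes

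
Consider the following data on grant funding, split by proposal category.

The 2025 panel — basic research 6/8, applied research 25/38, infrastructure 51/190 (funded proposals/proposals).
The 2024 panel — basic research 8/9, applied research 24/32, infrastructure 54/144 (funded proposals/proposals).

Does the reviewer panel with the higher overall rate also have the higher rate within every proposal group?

Basic research: the 2025 panel 6/8 = 75.0%, the 2024 panel 8/9 = 88.9% → the 2024 panel
Applied research: the 2025 panel 25/38 = 65.8%, the 2024 panel 24/32 = 75.0% → the 2024 panel
Infrastructure: the 2025 panel 51/190 = 26.8%, the 2024 panel 54/144 = 37.5% → the 2024 panel
Overall: the 2025 panel 82/236 = 34.7%, the 2024 panel 86/185 = 46.5% → the 2024 panel
The 2024 panel wins overall and in every proposal group — no reversal.

Yes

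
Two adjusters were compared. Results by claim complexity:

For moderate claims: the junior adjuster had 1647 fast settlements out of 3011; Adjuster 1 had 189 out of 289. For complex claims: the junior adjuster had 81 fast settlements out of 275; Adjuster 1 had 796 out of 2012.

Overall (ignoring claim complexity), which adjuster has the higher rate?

Moderate: the junior adjuster 1647/3011 = 54.7%, Adjuster 1 189/289 = 65.4% → Adjuster 1
Complex: the junior adjuster 81/275 = 29.5%, Adjuster 1 796/2012 = 39.6% → Adjuster 1
Overall: the junior adjuster 1728/3286 = 52.6%, Adjuster 1 985/2301 = 42.8% → the junior adjuster
(Adjuster 1 wins every claim group but the junior adjuster wins overall — Adjuster 1's claims skew toward the low-rate complex group.)

the junior adjuster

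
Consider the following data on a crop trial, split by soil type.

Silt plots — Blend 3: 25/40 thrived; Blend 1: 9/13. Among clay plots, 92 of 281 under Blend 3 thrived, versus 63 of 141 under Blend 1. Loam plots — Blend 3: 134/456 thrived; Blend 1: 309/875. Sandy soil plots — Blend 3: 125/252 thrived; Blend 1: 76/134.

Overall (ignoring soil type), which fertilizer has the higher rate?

Blend 1

Silt: Blend 3 25/40 = 62.5%, Blend 1 9/13 = 69.2% → Blend 1
Clay: Blend 3 92/281 = 32.7%, Blend 1 63/141 = 44.7% → Blend 1
Loam: Blend 3 134/456 = 29.4%, Blend 1 309/875 = 35.3% → Blend 1
Sandy soil: Blend 3 125/252 = 49.6%, Blend 1 76/134 = 56.7% → Blend 1
Overall: Blend 3 376/1029 = 36.5%, Blend 1 457/1163 = 39.3% → Blend 1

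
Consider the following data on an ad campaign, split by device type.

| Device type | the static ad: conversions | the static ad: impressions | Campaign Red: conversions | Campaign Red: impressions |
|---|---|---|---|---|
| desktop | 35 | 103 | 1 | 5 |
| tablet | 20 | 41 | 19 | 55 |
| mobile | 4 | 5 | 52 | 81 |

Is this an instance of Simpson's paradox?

Desktop: the static ad 35/103 = 34.0%, Campaign Red 1/5 = 20.0% → the static ad
Tablet: the static ad 20/41 = 48.8%, Campaign Red 19/55 = 34.5% → the static ad
Mobile: the static ad 4/5 = 80.0%, Campaign Red 52/81 = 64.2% → the static ad
Overall: the static ad 59/149 = 39.6%, Campaign Red 72/141 = 51.1% → Campaign Red
The static ad wins each device group but Campaign Red wins overall — the comparison reverses. The static ad's impressions skew toward desktop, which has a lower base rate.

Yes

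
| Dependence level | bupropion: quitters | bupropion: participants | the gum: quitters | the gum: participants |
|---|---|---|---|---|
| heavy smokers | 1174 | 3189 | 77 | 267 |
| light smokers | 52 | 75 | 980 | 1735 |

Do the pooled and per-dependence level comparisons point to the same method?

No

Heavy smokers: bupropion 1174/3189 = 36.8%, the gum 77/267 = 28.8% → bupropion
Light smokers: bupropion 52/75 = 69.3%, the gum 980/1735 = 56.5% → bupropion
Overall: bupropion 1226/3264 = 37.6%, the gum 1057/2002 = 52.8% → the gum
Bupropion wins each dependence group but the gum wins overall — the comparison reverses. Bupropion's participants skew toward heavy smokers, which has a lower base rate.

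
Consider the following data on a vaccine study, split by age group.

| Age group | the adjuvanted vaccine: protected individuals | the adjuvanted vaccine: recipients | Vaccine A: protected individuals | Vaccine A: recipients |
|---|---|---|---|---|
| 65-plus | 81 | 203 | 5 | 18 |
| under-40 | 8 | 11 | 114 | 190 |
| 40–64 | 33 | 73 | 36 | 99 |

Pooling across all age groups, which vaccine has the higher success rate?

65-plus: the adjuvanted vaccine 81/203 = 39.9%, Vaccine A 5/18 = 27.8% → the adjuvanted vaccine
Under-40: the adjuvanted vaccine 8/11 = 72.7%, Vaccine A 114/190 = 60.0% → the adjuvanted vaccine
40–64: the adjuvanted vaccine 33/73 = 45.2%, Vaccine A 36/99 = 36.4% → the adjuvanted vaccine
Overall: the adjuvanted vaccine 122/287 = 42.5%, Vaccine A 155/307 = 50.5% → Vaccine A
(The adjuvanted vaccine wins every age group but Vaccine A wins overall — the adjuvanted vaccine's recipients skew toward the low-rate 65-plus group.)

Vaccine A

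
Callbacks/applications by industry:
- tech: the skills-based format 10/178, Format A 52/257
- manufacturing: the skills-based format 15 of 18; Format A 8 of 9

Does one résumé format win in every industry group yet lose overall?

No

Tech: the skills-based format 10/178 = 5.6%, Format A 52/257 = 20.2% → Format A
Manufacturing: the skills-based format 15/18 = 83.3%, Format A 8/9 = 88.9% → Format A
Overall: the skills-based format 25/196 = 12.8%, Format A 60/266 = 22.6% → Format A
Format A wins overall and in every industry group — no reversal.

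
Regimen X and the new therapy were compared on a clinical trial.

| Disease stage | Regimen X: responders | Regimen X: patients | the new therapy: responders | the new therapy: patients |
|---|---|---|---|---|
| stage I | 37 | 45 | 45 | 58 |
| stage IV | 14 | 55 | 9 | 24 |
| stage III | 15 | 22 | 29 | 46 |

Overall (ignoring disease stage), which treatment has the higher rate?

Stage I: Regimen X 37/45 = 82.2%, the new therapy 45/58 = 77.6% → Regimen X
Stage IV: Regimen X 14/55 = 25.5%, the new therapy 9/24 = 37.5% → the new therapy
Stage III: Regimen X 15/22 = 68.2%, the new therapy 29/46 = 63.0% → Regimen X
Overall: Regimen X 66/122 = 54.1%, the new therapy 83/128 = 64.8% → the new therapy
(Neither sweeps every disease group, but the new therapy has the higher pooled rate.)

the new therapy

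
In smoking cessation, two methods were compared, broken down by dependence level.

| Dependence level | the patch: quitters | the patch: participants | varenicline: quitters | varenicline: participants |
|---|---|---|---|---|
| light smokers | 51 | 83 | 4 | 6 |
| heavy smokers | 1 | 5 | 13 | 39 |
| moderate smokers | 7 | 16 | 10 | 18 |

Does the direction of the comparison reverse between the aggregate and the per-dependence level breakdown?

Yes

Light smokers: the patch 51/83 = 61.4%, varenicline 4/6 = 66.7% → varenicline
Heavy smokers: the patch 1/5 = 20.0%, varenicline 13/39 = 33.3% → varenicline
Moderate smokers: the patch 7/16 = 43.8%, varenicline 10/18 = 55.6% → varenicline
Overall: the patch 59/104 = 56.7%, varenicline 27/63 = 42.9% → the patch
Varenicline wins each dependence group but the patch wins overall — the comparison reverses. Varenicline's participants skew toward heavy smokers, which has a lower base rate.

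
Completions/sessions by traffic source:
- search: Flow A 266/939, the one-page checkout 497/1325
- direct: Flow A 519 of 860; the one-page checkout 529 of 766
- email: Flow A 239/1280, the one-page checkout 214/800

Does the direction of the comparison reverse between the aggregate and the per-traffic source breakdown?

No

Search: Flow A 266/939 = 28.3%, the one-page checkout 497/1325 = 37.5% → the one-page checkout
Direct: Flow A 519/860 = 60.3%, the one-page checkout 529/766 = 69.1% → the one-page checkout
Email: Flow A 239/1280 = 18.7%, the one-page checkout 214/800 = 26.8% → the one-page checkout
Overall: Flow A 1024/3079 = 33.3%, the one-page checkout 1240/2891 = 42.9% → the one-page checkout
The one-page checkout wins overall and in every traffic group — no reversal.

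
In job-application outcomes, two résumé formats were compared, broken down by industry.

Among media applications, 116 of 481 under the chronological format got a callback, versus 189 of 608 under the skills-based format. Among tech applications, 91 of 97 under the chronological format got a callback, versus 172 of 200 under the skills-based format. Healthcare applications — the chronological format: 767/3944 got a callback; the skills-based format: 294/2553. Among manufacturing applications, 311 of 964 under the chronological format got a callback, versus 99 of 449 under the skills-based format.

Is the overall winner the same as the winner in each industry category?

No

Media: the chronological format 116/481 = 24.1%, the skills-based format 189/608 = 31.1% → the skills-based format
Tech: the chronological format 91/97 = 93.8%, the skills-based format 172/200 = 86.0% → the chronological format
Healthcare: the chronological format 767/3944 = 19.4%, the skills-based format 294/2553 = 11.5% → the chronological format
Manufacturing: the chronological format 311/964 = 32.3%, the skills-based format 99/449 = 22.0% → the chronological format
Overall: the chronological format 1285/5486 = 23.4%, the skills-based format 754/3810 = 19.8% → the chronological format
Neither sweeps: the chronological format wins 3 of 4 groups, the skills-based format wins 1. The chronological format wins overall but not every group — no Simpson reversal.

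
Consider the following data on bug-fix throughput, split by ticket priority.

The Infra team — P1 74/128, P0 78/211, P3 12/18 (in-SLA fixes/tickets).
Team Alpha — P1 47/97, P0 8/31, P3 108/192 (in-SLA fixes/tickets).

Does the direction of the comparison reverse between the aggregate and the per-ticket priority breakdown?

Yes

P1: the Infra team 74/128 = 57.8%, Team Alpha 47/97 = 48.5% → the Infra team
P0: the Infra team 78/211 = 37.0%, Team Alpha 8/31 = 25.8% → the Infra team
P3: the Infra team 12/18 = 66.7%, Team Alpha 108/192 = 56.2% → the Infra team
Overall: the Infra team 164/357 = 45.9%, Team Alpha 163/320 = 50.9% → Team Alpha
The Infra team wins each ticket group but Team Alpha wins overall — the comparison reverses. The Infra team's tickets skew toward P0, which has a lower base rate.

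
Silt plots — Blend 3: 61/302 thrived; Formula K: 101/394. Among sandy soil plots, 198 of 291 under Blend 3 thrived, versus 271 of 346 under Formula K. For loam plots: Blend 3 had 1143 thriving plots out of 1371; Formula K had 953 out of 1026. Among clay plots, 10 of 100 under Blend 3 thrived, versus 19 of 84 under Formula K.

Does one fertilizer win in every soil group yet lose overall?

Silt: Blend 3 61/302 = 20.2%, Formula K 101/394 = 25.6% → Formula K
Sandy soil: Blend 3 198/291 = 68.0%, Formula K 271/346 = 78.3% → Formula K
Loam: Blend 3 1143/1371 = 83.4%, Formula K 953/1026 = 92.9% → Formula K
Clay: Blend 3 10/100 = 10.0%, Formula K 19/84 = 22.6% → Formula K
Overall: Blend 3 1412/2064 = 68.4%, Formula K 1344/1850 = 72.6% → Formula K
Formula K wins overall and in every soil group — no reversal.

No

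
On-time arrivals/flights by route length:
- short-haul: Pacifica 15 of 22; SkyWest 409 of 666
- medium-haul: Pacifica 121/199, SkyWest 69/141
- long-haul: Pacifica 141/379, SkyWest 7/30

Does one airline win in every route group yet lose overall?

Short-haul: Pacifica 15/22 = 68.2%, SkyWest 409/666 = 61.4% → Pacifica
Medium-haul: Pacifica 121/199 = 60.8%, SkyWest 69/141 = 48.9% → Pacifica
Long-haul: Pacifica 141/379 = 37.2%, SkyWest 7/30 = 23.3% → Pacifica
Overall: Pacifica 277/600 = 46.2%, SkyWest 485/837 = 57.9% → SkyWest
Pacifica wins each route group but SkyWest wins overall — the comparison reverses. Pacifica's flights skew toward long-haul, which has a lower base rate.

Yes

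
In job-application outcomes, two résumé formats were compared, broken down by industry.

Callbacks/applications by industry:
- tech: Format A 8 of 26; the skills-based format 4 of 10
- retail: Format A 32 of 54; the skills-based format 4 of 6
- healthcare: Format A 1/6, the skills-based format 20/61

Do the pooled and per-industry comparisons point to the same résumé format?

No

Tech: Format A 8/26 = 30.8%, the skills-based format 4/10 = 40.0% → the skills-based format
Retail: Format A 32/54 = 59.3%, the skills-based format 4/6 = 66.7% → the skills-based format
Healthcare: Format A 1/6 = 16.7%, the skills-based format 20/61 = 32.8% → the skills-based format
Overall: Format A 41/86 = 47.7%, the skills-based format 28/77 = 36.4% → Format A
The skills-based format wins each industry group but Format A wins overall — the comparison reverses. The skills-based format's applications skew toward healthcare, which has a lower base rate.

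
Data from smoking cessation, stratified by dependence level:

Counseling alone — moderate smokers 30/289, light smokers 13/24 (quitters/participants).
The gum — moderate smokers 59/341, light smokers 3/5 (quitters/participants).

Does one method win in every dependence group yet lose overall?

No

Moderate smokers: counseling alone 30/289 = 10.4%, the gum 59/341 = 17.3% → the gum
Light smokers: counseling alone 13/24 = 54.2%, the gum 3/5 = 60.0% → the gum
Overall: counseling alone 43/313 = 13.7%, the gum 62/346 = 17.9% → the gum
The gum wins overall and in every dependence group — no reversal.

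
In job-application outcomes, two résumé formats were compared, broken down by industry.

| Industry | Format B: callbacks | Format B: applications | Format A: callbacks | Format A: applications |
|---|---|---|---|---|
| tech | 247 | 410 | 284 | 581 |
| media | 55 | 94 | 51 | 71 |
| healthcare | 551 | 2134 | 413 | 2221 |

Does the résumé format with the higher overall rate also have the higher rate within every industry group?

No

Tech: Format B 247/410 = 60.2%, Format A 284/581 = 48.9% → Format B
Media: Format B 55/94 = 58.5%, Format A 51/71 = 71.8% → Format A
Healthcare: Format B 551/2134 = 25.8%, Format A 413/2221 = 18.6% → Format B
Overall: Format B 853/2638 = 32.3%, Format A 748/2873 = 26.0% → Format B
Neither sweeps: Format B wins 2 of 3 groups, Format A wins 1. Format B wins overall but not every group — no Simpson reversal.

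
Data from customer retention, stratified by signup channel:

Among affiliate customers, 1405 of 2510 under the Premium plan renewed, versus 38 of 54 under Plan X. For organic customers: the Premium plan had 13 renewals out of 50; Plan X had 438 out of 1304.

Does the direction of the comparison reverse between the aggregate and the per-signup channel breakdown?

Yes

Affiliate: the Premium plan 1405/2510 = 56.0%, Plan X 38/54 = 70.4% → Plan X
Organic: the Premium plan 13/50 = 26.0%, Plan X 438/1304 = 33.6% → Plan X
Overall: the Premium plan 1418/2560 = 55.4%, Plan X 476/1358 = 35.1% → the Premium plan
Plan X wins each signup group but the Premium plan wins overall — the comparison reverses. Plan X's customers skew toward organic, which has a lower base rate.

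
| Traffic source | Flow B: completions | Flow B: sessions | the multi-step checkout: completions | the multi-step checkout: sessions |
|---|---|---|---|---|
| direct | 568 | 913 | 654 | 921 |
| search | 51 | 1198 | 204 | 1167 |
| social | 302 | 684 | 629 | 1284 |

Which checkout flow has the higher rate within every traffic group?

Direct: Flow B 568/913 = 62.2%, the multi-step checkout 654/921 = 71.0% → the multi-step checkout
Search: Flow B 51/1198 = 4.3%, the multi-step checkout 204/1167 = 17.5% → the multi-step checkout
Social: Flow B 302/684 = 44.2%, the multi-step checkout 629/1284 = 49.0% → the multi-step checkout
The multi-step checkout has the higher rate in all 3 groups.

the multi-step checkout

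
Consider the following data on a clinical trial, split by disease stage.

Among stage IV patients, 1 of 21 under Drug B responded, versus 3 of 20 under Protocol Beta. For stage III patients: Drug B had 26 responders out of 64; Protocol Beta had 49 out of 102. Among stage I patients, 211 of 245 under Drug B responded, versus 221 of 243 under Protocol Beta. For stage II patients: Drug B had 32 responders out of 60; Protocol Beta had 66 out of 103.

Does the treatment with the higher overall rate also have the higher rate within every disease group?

Stage IV: Drug B 1/21 = 4.8%, Protocol Beta 3/20 = 15.0% → Protocol Beta
Stage III: Drug B 26/64 = 40.6%, Protocol Beta 49/102 = 48.0% → Protocol Beta
Stage I: Drug B 211/245 = 86.1%, Protocol Beta 221/243 = 90.9% → Protocol Beta
Stage II: Drug B 32/60 = 53.3%, Protocol Beta 66/103 = 64.1% → Protocol Beta
Overall: Drug B 270/390 = 69.2%, Protocol Beta 339/468 = 72.4% → Protocol Beta
Protocol Beta wins overall and in every disease group — no reversal.

Yes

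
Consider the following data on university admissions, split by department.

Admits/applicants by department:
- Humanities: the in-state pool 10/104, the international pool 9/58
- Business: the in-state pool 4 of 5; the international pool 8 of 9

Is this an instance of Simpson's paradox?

Humanities: the in-state pool 10/104 = 9.6%, the international pool 9/58 = 15.5% → the international pool
Business: the in-state pool 4/5 = 80.0%, the international pool 8/9 = 88.9% → the international pool
Overall: the in-state pool 14/109 = 12.8%, the international pool 17/67 = 25.4% → the international pool
The international pool wins overall and in every department group — no reversal.

No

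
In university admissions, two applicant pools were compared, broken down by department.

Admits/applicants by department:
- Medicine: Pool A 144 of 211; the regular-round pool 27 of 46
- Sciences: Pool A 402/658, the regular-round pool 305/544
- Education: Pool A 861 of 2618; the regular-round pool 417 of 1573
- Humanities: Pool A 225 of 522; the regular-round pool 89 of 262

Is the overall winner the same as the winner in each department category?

Medicine: Pool A 144/211 = 68.2%, the regular-round pool 27/46 = 58.7% → Pool A
Sciences: Pool A 402/658 = 61.1%, the regular-round pool 305/544 = 56.1% → Pool A
Education: Pool A 861/2618 = 32.9%, the regular-round pool 417/1573 = 26.5% → Pool A
Humanities: Pool A 225/522 = 43.1%, the regular-round pool 89/262 = 34.0% → Pool A
Overall: Pool A 1632/4009 = 40.7%, the regular-round pool 838/2425 = 34.6% → Pool A
Pool A wins overall and in every department group — no reversal.

Yes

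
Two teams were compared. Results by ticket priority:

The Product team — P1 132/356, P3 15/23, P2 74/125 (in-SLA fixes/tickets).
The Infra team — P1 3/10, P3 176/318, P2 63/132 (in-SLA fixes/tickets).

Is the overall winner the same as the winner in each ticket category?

P1: the Product team 132/356 = 37.1%, the Infra team 3/10 = 30.0% → the Product team
P3: the Product team 15/23 = 65.2%, the Infra team 176/318 = 55.3% → the Product team
P2: the Product team 74/125 = 59.2%, the Infra team 63/132 = 47.7% → the Product team
Overall: the Product team 221/504 = 43.8%, the Infra team 242/460 = 52.6% → the Infra team
The Product team wins each ticket group but the Infra team wins overall — the comparison reverses. The Product team's tickets skew toward P1, which has a lower base rate.

No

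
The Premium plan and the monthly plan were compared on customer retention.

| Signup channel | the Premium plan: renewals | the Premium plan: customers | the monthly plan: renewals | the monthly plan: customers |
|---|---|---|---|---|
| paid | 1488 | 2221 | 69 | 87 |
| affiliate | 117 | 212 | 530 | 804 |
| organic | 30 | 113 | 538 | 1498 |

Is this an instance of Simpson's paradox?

Yes

Paid: the Premium plan 1488/2221 = 67.0%, the monthly plan 69/87 = 79.3% → the monthly plan
Affiliate: the Premium plan 117/212 = 55.2%, the monthly plan 530/804 = 65.9% → the monthly plan
Organic: the Premium plan 30/113 = 26.5%, the monthly plan 538/1498 = 35.9% → the monthly plan
Overall: the Premium plan 1635/2546 = 64.2%, the monthly plan 1137/2389 = 47.6% → the Premium plan
The monthly plan wins each signup group but the Premium plan wins overall — the comparison reverses. The monthly plan's customers skew toward organic, which has a lower base rate.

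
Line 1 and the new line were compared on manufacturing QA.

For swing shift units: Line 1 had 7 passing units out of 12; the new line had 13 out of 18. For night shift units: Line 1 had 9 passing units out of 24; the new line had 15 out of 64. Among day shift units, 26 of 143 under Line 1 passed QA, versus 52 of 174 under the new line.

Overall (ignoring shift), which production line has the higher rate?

Swing shift: Line 1 7/12 = 58.3%, the new line 13/18 = 72.2% → the new line
Night shift: Line 1 9/24 = 37.5%, the new line 15/64 = 23.4% → Line 1
Day shift: Line 1 26/143 = 18.2%, the new line 52/174 = 29.9% → the new line
Overall: Line 1 42/179 = 23.5%, the new line 80/256 = 31.2% → the new line
(Neither sweeps every shift group, but the new line has the higher pooled rate.)

the new line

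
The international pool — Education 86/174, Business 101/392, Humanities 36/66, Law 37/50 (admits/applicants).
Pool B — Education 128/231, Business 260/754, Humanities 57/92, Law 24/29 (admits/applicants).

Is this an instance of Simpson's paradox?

No

Education: the international pool 86/174 = 49.4%, Pool B 128/231 = 55.4% → Pool B
Business: the international pool 101/392 = 25.8%, Pool B 260/754 = 34.5% → Pool B
Humanities: the international pool 36/66 = 54.5%, Pool B 57/92 = 62.0% → Pool B
Law: the international pool 37/50 = 74.0%, Pool B 24/29 = 82.8% → Pool B
Overall: the international pool 260/682 = 38.1%, Pool B 469/1106 = 42.4% → Pool B
Pool B wins overall and in every department group — no reversal.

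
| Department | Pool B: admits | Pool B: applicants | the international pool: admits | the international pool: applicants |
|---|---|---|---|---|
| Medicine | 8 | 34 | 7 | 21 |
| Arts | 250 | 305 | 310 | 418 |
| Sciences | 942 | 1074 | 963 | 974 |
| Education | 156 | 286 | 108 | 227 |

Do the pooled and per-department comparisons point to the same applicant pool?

No

Medicine: Pool B 8/34 = 23.5%, the international pool 7/21 = 33.3% → the international pool
Arts: Pool B 250/305 = 82.0%, the international pool 310/418 = 74.2% → Pool B
Sciences: Pool B 942/1074 = 87.7%, the international pool 963/974 = 98.9% → the international pool
Education: Pool B 156/286 = 54.5%, the international pool 108/227 = 47.6% → Pool B
Overall: Pool B 1356/1699 = 79.8%, the international pool 1388/1640 = 84.6% → the international pool
Neither sweeps: Pool B wins 2 of 4 groups, the international pool wins 2. The international pool wins overall but not every group — no Simpson reversal.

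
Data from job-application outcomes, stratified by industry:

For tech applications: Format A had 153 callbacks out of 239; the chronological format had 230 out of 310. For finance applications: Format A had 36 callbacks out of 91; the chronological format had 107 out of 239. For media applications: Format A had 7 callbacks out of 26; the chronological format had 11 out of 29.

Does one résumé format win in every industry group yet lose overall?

Tech: Format A 153/239 = 64.0%, the chronological format 230/310 = 74.2% → the chronological format
Finance: Format A 36/91 = 39.6%, the chronological format 107/239 = 44.8% → the chronological format
Media: Format A 7/26 = 26.9%, the chronological format 11/29 = 37.9% → the chronological format
Overall: Format A 196/356 = 55.1%, the chronological format 348/578 = 60.2% → the chronological format
The chronological format wins overall and in every industry group — no reversal.

No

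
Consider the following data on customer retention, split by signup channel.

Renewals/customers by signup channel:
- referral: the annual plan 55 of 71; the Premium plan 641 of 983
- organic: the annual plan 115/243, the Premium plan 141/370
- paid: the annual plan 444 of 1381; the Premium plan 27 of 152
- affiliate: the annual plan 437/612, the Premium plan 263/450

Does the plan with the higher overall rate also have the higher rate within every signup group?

Referral: the annual plan 55/71 = 77.5%, the Premium plan 641/983 = 65.2% → the annual plan
Organic: the annual plan 115/243 = 47.3%, the Premium plan 141/370 = 38.1% → the annual plan
Paid: the annual plan 444/1381 = 32.2%, the Premium plan 27/152 = 17.8% → the annual plan
Affiliate: the annual plan 437/612 = 71.4%, the Premium plan 263/450 = 58.4% → the annual plan
Overall: the annual plan 1051/2307 = 45.6%, the Premium plan 1072/1955 = 54.8% → the Premium plan
The annual plan wins each signup group but the Premium plan wins overall — the comparison reverses. The annual plan's customers skew toward paid, which has a lower base rate.

No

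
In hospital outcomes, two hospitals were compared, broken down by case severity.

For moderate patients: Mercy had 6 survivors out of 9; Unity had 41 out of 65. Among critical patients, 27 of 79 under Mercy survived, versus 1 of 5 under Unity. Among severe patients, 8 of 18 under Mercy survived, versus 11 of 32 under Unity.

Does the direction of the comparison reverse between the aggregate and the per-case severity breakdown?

Yes

Moderate: Mercy 6/9 = 66.7%, Unity 41/65 = 63.1% → Mercy
Critical: Mercy 27/79 = 34.2%, Unity 1/5 = 20.0% → Mercy
Severe: Mercy 8/18 = 44.4%, Unity 11/32 = 34.4% → Mercy
Overall: Mercy 41/106 = 38.7%, Unity 53/102 = 52.0% → Unity
Mercy wins each case group but Unity wins overall — the comparison reverses. Mercy's patients skew toward critical, which has a lower base rate.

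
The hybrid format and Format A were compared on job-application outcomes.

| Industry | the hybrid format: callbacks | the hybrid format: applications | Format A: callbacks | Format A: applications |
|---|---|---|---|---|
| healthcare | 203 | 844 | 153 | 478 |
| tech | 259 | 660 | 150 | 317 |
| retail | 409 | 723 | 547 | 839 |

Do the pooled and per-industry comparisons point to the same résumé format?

Healthcare: the hybrid format 203/844 = 24.1%, Format A 153/478 = 32.0% → Format A
Tech: the hybrid format 259/660 = 39.2%, Format A 150/317 = 47.3% → Format A
Retail: the hybrid format 409/723 = 56.6%, Format A 547/839 = 65.2% → Format A
Overall: the hybrid format 871/2227 = 39.1%, Format A 850/1634 = 52.0% → Format A
Format A wins overall and in every industry group — no reversal.

Yes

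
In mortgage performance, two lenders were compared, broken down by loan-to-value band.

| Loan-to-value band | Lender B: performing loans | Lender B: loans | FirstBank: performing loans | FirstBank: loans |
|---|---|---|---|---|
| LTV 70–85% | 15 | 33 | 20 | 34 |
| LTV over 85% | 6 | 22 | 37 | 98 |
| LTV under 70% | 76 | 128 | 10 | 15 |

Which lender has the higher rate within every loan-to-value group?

FirstBank

LTV 70–85%: Lender B 15/33 = 45.5%, FirstBank 20/34 = 58.8% → FirstBank
LTV over 85%: Lender B 6/22 = 27.3%, FirstBank 37/98 = 37.8% → FirstBank
LTV under 70%: Lender B 76/128 = 59.4%, FirstBank 10/15 = 66.7% → FirstBank
FirstBank has the higher rate in all 3 groups.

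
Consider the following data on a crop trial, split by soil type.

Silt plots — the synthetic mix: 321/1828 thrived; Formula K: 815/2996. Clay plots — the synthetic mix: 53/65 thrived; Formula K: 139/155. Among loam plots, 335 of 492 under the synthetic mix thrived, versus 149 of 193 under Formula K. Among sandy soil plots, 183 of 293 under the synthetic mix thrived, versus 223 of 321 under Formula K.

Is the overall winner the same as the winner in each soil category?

Silt: the synthetic mix 321/1828 = 17.6%, Formula K 815/2996 = 27.2% → Formula K
Clay: the synthetic mix 53/65 = 81.5%, Formula K 139/155 = 89.7% → Formula K
Loam: the synthetic mix 335/492 = 68.1%, Formula K 149/193 = 77.2% → Formula K
Sandy soil: the synthetic mix 183/293 = 62.5%, Formula K 223/321 = 69.5% → Formula K
Overall: the synthetic mix 892/2678 = 33.3%, Formula K 1326/3665 = 36.2% → Formula K
Formula K wins overall and in every soil group — no reversal.

Yes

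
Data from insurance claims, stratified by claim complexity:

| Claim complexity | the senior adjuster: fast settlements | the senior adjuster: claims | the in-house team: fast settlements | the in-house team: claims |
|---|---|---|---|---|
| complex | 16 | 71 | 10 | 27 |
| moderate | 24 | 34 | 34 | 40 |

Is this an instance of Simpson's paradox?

Complex: the senior adjuster 16/71 = 22.5%, the in-house team 10/27 = 37.0% → the in-house team
Moderate: the senior adjuster 24/34 = 70.6%, the in-house team 34/40 = 85.0% → the in-house team
Overall: the senior adjuster 40/105 = 38.1%, the in-house team 44/67 = 65.7% → the in-house team
The in-house team wins overall and in every claim group — no reversal.

No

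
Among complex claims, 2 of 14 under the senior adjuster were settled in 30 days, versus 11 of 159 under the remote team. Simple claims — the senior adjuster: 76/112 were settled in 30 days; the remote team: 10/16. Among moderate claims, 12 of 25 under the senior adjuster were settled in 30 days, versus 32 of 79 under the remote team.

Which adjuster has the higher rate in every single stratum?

Complex: the senior adjuster 2/14 = 14.3%, the remote team 11/159 = 6.9% → the senior adjuster
Simple: the senior adjuster 76/112 = 67.9%, the remote team 10/16 = 62.5% → the senior adjuster
Moderate: the senior adjuster 12/25 = 48.0%, the remote team 32/79 = 40.5% → the senior adjuster
The senior adjuster has the higher rate in all 3 groups.

the senior adjuster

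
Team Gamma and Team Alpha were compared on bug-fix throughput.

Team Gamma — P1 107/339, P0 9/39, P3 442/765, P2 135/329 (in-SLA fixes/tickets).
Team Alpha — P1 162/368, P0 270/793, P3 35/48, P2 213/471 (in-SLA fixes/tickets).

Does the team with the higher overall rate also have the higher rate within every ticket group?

P1: Team Gamma 107/339 = 31.6%, Team Alpha 162/368 = 44.0% → Team Alpha
P0: Team Gamma 9/39 = 23.1%, Team Alpha 270/793 = 34.0% → Team Alpha
P3: Team Gamma 442/765 = 57.8%, Team Alpha 35/48 = 72.9% → Team Alpha
P2: Team Gamma 135/329 = 41.0%, Team Alpha 213/471 = 45.2% → Team Alpha
Overall: Team Gamma 693/1472 = 47.1%, Team Alpha 680/1680 = 40.5% → Team Gamma
Team Alpha wins each ticket group but Team Gamma wins overall — the comparison reverses. Team Alpha's tickets skew toward P0, which has a lower base rate.

No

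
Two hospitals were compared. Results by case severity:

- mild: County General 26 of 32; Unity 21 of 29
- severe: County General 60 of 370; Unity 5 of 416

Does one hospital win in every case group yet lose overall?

No

Mild: County General 26/32 = 81.2%, Unity 21/29 = 72.4% → County General
Severe: County General 60/370 = 16.2%, Unity 5/416 = 1.2% → County General
Overall: County General 86/402 = 21.4%, Unity 26/445 = 5.8% → County General
County General wins overall and in every case group — no reversal.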